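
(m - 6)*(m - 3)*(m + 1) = m^3 - 8*m^2 + 9*m + 18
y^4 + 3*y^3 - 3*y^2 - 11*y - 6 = (y - 2)*(y + 1)^2*(y + 3)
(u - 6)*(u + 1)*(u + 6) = u^3 + u^2 - 36*u - 36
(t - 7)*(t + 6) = t^2 - t - 42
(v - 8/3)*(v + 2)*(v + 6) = v^3 + 16*v^2/3 - 28*v/3 - 32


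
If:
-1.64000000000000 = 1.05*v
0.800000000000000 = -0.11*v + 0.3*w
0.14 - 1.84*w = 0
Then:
No Solution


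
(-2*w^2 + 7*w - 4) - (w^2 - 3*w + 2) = -3*w^2 + 10*w - 6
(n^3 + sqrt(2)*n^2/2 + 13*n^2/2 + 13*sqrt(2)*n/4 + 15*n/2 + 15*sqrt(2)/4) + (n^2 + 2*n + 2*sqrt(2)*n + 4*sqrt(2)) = n^3 + sqrt(2)*n^2/2 + 15*n^2/2 + 21*sqrt(2)*n/4 + 19*n/2 + 31*sqrt(2)/4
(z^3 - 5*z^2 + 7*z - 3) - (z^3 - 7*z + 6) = -5*z^2 + 14*z - 9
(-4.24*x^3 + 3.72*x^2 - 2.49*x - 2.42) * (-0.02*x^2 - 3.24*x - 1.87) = 0.0848*x^5 + 13.6632*x^4 - 4.0742*x^3 + 1.1596*x^2 + 12.4971*x + 4.5254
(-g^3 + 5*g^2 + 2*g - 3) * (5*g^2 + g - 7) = -5*g^5 + 24*g^4 + 22*g^3 - 48*g^2 - 17*g + 21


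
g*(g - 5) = g^2 - 5*g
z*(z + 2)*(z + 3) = z^3 + 5*z^2 + 6*z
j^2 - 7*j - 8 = (j - 8)*(j + 1)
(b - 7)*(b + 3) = b^2 - 4*b - 21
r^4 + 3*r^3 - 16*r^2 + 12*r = r*(r - 2)*(r - 1)*(r + 6)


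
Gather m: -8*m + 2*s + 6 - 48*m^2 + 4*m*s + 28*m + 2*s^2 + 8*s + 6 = -48*m^2 + m*(4*s + 20) + 2*s^2 + 10*s + 12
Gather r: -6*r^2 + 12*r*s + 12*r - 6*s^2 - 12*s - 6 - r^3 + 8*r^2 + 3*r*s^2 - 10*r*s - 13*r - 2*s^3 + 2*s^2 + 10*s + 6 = -r^3 + 2*r^2 + r*(3*s^2 + 2*s - 1) - 2*s^3 - 4*s^2 - 2*s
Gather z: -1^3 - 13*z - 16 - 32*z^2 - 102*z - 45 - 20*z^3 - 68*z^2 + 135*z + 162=-20*z^3 - 100*z^2 + 20*z + 100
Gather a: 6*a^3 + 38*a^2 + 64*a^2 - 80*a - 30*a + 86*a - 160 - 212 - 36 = 6*a^3 + 102*a^2 - 24*a - 408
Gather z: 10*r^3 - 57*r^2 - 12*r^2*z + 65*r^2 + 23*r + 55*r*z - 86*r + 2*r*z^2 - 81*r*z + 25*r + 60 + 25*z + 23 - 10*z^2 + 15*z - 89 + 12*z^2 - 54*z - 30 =10*r^3 + 8*r^2 - 38*r + z^2*(2*r + 2) + z*(-12*r^2 - 26*r - 14) - 36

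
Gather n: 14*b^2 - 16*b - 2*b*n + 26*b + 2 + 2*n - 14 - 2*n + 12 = 14*b^2 - 2*b*n + 10*b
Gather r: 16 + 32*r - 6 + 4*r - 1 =36*r + 9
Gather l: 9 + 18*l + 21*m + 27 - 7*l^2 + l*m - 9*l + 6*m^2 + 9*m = -7*l^2 + l*(m + 9) + 6*m^2 + 30*m + 36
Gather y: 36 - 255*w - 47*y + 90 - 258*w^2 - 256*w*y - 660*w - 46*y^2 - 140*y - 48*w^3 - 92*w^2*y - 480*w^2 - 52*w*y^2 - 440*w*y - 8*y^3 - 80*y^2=-48*w^3 - 738*w^2 - 915*w - 8*y^3 + y^2*(-52*w - 126) + y*(-92*w^2 - 696*w - 187) + 126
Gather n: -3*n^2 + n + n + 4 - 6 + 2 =-3*n^2 + 2*n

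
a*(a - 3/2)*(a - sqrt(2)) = a^3 - 3*a^2/2 - sqrt(2)*a^2 + 3*sqrt(2)*a/2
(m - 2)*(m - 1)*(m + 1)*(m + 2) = m^4 - 5*m^2 + 4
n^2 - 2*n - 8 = (n - 4)*(n + 2)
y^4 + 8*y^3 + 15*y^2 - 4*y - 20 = (y - 1)*(y + 2)^2*(y + 5)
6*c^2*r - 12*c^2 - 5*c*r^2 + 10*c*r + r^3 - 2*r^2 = (-3*c + r)*(-2*c + r)*(r - 2)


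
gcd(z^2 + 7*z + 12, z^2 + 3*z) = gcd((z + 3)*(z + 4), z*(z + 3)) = z + 3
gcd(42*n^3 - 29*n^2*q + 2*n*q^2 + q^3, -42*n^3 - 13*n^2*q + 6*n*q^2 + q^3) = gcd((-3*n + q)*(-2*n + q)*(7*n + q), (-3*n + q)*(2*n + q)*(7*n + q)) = -21*n^2 + 4*n*q + q^2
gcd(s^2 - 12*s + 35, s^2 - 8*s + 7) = s - 7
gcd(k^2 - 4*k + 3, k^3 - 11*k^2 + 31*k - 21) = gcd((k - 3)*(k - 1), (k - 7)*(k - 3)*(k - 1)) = k^2 - 4*k + 3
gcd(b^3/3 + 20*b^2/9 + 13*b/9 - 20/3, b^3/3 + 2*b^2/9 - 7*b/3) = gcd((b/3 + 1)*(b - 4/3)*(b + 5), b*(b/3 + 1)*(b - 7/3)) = b + 3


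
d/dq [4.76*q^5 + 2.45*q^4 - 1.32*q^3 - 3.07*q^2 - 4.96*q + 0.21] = 23.8*q^4 + 9.8*q^3 - 3.96*q^2 - 6.14*q - 4.96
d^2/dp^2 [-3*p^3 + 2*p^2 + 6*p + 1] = 4 - 18*p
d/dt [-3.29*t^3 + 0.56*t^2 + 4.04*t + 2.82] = -9.87*t^2 + 1.12*t + 4.04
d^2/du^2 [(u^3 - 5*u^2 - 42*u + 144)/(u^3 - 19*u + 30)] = 2*(-5*u^3 - 114*u^2 - 492*u - 872)/(u^6 + 9*u^5 - 3*u^4 - 153*u^3 + 30*u^2 + 900*u - 1000)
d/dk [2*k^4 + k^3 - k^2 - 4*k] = 8*k^3 + 3*k^2 - 2*k - 4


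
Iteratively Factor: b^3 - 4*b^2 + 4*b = (b - 2)*(b^2 - 2*b) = b*(b - 2)*(b - 2)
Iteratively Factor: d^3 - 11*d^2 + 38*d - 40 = (d - 4)*(d^2 - 7*d + 10) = (d - 5)*(d - 4)*(d - 2)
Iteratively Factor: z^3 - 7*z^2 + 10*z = (z - 5)*(z^2 - 2*z) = z*(z - 5)*(z - 2)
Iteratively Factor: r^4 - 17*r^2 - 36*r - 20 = (r - 5)*(r^3 + 5*r^2 + 8*r + 4) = (r - 5)*(r + 2)*(r^2 + 3*r + 2) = (r - 5)*(r + 1)*(r + 2)*(r + 2)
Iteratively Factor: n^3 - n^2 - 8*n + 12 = (n - 2)*(n^2 + n - 6) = (n - 2)*(n + 3)*(n - 2)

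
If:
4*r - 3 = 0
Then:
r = 3/4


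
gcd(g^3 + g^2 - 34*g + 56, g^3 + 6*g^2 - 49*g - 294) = g + 7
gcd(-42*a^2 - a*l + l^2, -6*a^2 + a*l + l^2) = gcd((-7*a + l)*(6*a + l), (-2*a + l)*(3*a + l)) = 1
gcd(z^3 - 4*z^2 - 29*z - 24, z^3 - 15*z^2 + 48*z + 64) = z^2 - 7*z - 8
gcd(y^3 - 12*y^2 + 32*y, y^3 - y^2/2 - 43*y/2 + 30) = y - 4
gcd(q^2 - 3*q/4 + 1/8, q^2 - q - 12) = 1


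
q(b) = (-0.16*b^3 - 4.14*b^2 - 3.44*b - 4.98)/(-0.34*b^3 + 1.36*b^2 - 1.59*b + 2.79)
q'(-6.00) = -0.08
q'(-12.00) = -0.05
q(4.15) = 21.76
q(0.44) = -3.14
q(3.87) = 33.16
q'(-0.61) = -0.51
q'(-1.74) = 0.06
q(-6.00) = -0.73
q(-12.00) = -0.35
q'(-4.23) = -0.08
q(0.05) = -1.90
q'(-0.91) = -0.14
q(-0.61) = -1.01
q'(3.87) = -62.03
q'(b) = (-0.48*b^2 - 8.28*b - 3.44)/(-0.34*b^3 + 1.36*b^2 - 1.59*b + 2.79) + (1.02*b^2 - 2.72*b + 1.59)*(-0.16*b^3 - 4.14*b^2 - 3.44*b - 4.98)/(-0.34*b^3 + 1.36*b^2 - 1.59*b + 2.79)^2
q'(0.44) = -3.89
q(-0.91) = -0.92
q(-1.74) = -0.93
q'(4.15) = -26.71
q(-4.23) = -0.88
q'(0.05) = -2.44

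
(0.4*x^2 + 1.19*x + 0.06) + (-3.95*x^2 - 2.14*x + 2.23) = -3.55*x^2 - 0.95*x + 2.29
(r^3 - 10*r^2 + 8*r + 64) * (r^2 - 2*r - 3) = r^5 - 12*r^4 + 25*r^3 + 78*r^2 - 152*r - 192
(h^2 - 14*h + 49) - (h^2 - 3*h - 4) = 53 - 11*h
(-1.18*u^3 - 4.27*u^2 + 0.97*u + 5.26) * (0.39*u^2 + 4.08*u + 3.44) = -0.4602*u^5 - 6.4797*u^4 - 21.1025*u^3 - 8.6798*u^2 + 24.7976*u + 18.0944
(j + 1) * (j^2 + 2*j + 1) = j^3 + 3*j^2 + 3*j + 1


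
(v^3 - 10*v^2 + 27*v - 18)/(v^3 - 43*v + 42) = (v - 3)/(v + 7)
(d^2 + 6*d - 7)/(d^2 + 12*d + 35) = (d - 1)/(d + 5)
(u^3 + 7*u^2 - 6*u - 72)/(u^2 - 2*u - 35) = (-u^3 - 7*u^2 + 6*u + 72)/(-u^2 + 2*u + 35)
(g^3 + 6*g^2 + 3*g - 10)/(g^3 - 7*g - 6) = (g^2 + 4*g - 5)/(g^2 - 2*g - 3)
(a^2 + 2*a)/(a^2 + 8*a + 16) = a*(a + 2)/(a^2 + 8*a + 16)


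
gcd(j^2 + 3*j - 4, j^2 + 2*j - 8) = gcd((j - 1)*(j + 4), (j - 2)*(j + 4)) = j + 4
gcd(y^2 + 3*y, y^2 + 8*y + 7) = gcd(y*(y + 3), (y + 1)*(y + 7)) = 1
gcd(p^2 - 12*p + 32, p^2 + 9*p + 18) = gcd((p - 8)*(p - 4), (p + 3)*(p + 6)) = 1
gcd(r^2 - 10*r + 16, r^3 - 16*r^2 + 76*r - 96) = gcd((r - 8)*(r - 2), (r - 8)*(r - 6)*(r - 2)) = r^2 - 10*r + 16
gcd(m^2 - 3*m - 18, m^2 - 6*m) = m - 6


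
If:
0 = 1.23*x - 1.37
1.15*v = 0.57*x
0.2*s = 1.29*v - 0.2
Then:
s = 2.56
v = 0.55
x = 1.11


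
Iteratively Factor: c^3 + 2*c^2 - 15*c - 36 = (c - 4)*(c^2 + 6*c + 9) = (c - 4)*(c + 3)*(c + 3)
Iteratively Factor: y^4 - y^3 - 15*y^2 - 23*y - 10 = (y - 5)*(y^3 + 4*y^2 + 5*y + 2) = (y - 5)*(y + 2)*(y^2 + 2*y + 1) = (y - 5)*(y + 1)*(y + 2)*(y + 1)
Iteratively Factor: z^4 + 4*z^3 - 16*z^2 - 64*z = (z + 4)*(z^3 - 16*z) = z*(z + 4)*(z^2 - 16) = z*(z - 4)*(z + 4)*(z + 4)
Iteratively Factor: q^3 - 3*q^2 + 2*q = (q)*(q^2 - 3*q + 2) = q*(q - 1)*(q - 2)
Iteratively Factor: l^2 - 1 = (l + 1)*(l - 1)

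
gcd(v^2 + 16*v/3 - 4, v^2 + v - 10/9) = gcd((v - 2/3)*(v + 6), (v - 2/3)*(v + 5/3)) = v - 2/3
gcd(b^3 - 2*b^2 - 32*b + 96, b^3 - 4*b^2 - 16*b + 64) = b^2 - 8*b + 16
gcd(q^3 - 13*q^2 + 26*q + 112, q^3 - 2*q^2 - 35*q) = q - 7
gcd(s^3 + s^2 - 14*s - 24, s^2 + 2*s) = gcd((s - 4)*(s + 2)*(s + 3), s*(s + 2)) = s + 2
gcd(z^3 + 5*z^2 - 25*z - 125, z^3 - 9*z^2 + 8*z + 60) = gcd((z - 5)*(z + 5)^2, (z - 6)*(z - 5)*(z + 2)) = z - 5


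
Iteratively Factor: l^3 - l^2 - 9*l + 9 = (l - 3)*(l^2 + 2*l - 3) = (l - 3)*(l - 1)*(l + 3)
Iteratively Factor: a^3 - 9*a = (a + 3)*(a^2 - 3*a) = a*(a + 3)*(a - 3)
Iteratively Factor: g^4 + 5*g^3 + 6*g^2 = (g)*(g^3 + 5*g^2 + 6*g) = g*(g + 2)*(g^2 + 3*g) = g^2*(g + 2)*(g + 3)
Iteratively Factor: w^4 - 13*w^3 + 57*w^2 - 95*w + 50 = (w - 1)*(w^3 - 12*w^2 + 45*w - 50) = (w - 2)*(w - 1)*(w^2 - 10*w + 25) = (w - 5)*(w - 2)*(w - 1)*(w - 5)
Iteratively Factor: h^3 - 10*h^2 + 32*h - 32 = (h - 4)*(h^2 - 6*h + 8) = (h - 4)^2*(h - 2)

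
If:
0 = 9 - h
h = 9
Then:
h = 9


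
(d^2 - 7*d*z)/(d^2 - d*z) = (d - 7*z)/(d - z)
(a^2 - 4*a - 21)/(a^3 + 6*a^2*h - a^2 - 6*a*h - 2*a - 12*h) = (-a^2 + 4*a + 21)/(-a^3 - 6*a^2*h + a^2 + 6*a*h + 2*a + 12*h)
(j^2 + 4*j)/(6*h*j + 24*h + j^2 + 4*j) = j/(6*h + j)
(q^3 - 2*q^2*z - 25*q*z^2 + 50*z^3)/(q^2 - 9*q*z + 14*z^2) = (-q^2 + 25*z^2)/(-q + 7*z)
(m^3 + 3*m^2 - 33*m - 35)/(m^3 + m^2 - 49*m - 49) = (m - 5)/(m - 7)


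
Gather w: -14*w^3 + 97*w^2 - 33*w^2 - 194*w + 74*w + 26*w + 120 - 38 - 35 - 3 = -14*w^3 + 64*w^2 - 94*w + 44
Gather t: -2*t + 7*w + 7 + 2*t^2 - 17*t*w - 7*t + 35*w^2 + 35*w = 2*t^2 + t*(-17*w - 9) + 35*w^2 + 42*w + 7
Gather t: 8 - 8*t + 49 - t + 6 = 63 - 9*t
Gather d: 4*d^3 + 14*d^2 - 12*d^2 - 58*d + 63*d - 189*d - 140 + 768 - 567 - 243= 4*d^3 + 2*d^2 - 184*d - 182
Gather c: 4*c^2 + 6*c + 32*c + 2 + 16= 4*c^2 + 38*c + 18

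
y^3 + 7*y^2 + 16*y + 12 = (y + 2)^2*(y + 3)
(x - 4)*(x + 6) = x^2 + 2*x - 24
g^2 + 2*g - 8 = (g - 2)*(g + 4)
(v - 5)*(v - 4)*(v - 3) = v^3 - 12*v^2 + 47*v - 60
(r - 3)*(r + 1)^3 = r^4 - 6*r^2 - 8*r - 3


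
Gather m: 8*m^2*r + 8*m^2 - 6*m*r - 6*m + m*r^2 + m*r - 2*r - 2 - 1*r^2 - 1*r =m^2*(8*r + 8) + m*(r^2 - 5*r - 6) - r^2 - 3*r - 2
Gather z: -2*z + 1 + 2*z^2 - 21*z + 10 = 2*z^2 - 23*z + 11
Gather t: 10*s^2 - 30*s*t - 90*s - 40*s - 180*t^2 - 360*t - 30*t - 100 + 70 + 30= 10*s^2 - 130*s - 180*t^2 + t*(-30*s - 390)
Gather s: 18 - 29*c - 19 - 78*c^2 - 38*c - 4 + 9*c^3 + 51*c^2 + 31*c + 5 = 9*c^3 - 27*c^2 - 36*c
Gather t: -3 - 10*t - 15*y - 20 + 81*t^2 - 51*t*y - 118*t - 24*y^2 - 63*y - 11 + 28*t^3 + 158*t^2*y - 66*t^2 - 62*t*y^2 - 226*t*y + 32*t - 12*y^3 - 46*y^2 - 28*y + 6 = 28*t^3 + t^2*(158*y + 15) + t*(-62*y^2 - 277*y - 96) - 12*y^3 - 70*y^2 - 106*y - 28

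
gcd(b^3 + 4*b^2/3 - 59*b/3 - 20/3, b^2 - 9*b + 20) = b - 4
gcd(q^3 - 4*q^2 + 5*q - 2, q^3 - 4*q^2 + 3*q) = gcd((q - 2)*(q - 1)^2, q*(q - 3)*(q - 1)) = q - 1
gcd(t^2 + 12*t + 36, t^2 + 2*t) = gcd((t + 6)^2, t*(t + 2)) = 1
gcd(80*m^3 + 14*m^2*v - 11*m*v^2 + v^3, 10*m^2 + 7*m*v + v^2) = 2*m + v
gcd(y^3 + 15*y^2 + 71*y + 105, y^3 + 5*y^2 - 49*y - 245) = y^2 + 12*y + 35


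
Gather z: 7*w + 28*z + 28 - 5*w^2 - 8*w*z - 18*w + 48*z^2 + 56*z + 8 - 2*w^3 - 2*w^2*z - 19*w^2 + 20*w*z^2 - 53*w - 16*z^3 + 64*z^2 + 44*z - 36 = -2*w^3 - 24*w^2 - 64*w - 16*z^3 + z^2*(20*w + 112) + z*(-2*w^2 - 8*w + 128)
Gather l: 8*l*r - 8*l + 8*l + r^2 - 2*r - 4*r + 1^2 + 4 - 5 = 8*l*r + r^2 - 6*r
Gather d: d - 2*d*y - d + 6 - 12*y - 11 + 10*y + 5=-2*d*y - 2*y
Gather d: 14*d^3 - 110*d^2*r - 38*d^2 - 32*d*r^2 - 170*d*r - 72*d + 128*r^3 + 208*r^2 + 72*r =14*d^3 + d^2*(-110*r - 38) + d*(-32*r^2 - 170*r - 72) + 128*r^3 + 208*r^2 + 72*r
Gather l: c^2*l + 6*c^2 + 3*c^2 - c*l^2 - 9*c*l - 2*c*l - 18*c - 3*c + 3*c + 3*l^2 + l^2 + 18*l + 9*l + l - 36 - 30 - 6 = 9*c^2 - 18*c + l^2*(4 - c) + l*(c^2 - 11*c + 28) - 72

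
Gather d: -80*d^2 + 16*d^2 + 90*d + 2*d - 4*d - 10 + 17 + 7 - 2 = -64*d^2 + 88*d + 12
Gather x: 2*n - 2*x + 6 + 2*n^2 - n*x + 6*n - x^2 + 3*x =2*n^2 + 8*n - x^2 + x*(1 - n) + 6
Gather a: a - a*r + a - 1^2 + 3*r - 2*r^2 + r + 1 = a*(2 - r) - 2*r^2 + 4*r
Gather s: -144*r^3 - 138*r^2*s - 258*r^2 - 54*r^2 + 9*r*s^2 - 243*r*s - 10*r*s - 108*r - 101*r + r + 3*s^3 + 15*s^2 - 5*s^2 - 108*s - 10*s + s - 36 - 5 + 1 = -144*r^3 - 312*r^2 - 208*r + 3*s^3 + s^2*(9*r + 10) + s*(-138*r^2 - 253*r - 117) - 40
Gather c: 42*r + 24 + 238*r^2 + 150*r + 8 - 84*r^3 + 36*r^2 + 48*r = -84*r^3 + 274*r^2 + 240*r + 32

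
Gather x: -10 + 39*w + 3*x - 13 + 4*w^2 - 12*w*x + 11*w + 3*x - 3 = 4*w^2 + 50*w + x*(6 - 12*w) - 26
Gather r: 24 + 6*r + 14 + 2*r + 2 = 8*r + 40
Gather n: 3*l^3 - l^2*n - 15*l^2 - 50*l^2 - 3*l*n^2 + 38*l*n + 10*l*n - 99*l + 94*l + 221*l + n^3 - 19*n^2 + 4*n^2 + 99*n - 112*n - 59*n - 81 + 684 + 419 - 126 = 3*l^3 - 65*l^2 + 216*l + n^3 + n^2*(-3*l - 15) + n*(-l^2 + 48*l - 72) + 896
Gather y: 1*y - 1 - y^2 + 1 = -y^2 + y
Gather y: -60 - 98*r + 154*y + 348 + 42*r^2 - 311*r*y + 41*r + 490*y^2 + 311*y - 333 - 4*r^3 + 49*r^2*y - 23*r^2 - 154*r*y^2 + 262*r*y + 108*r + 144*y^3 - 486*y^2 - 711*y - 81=-4*r^3 + 19*r^2 + 51*r + 144*y^3 + y^2*(4 - 154*r) + y*(49*r^2 - 49*r - 246) - 126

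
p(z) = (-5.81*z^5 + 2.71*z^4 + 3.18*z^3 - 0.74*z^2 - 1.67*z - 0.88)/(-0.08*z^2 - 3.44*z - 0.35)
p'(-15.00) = -40996.23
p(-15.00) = 136489.85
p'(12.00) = 8329.40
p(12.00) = 26042.37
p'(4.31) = 428.22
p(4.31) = 448.50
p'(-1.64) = -36.44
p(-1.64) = 14.65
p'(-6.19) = -2079.25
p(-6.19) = 3132.56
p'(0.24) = -1.98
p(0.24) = 1.08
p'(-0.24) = -10.61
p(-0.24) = -1.17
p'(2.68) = 97.92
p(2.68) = 60.42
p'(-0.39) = -2.44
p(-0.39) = -0.42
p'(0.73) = -0.13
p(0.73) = 0.58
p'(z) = (0.16*z + 3.44)*(-5.81*z^5 + 2.71*z^4 + 3.18*z^3 - 0.74*z^2 - 1.67*z - 0.88)/(-0.08*z^2 - 3.44*z - 0.35)^2 + (-29.05*z^4 + 10.84*z^3 + 9.54*z^2 - 1.48*z - 1.67)/(-0.08*z^2 - 3.44*z - 0.35) = (1.3944*z^6 + 79.512*z^5 - 18.0541*z^4 - 25.6724*z^3 - 0.927*z^2 + 0.3772*z - 2.4427)/(0.0064*z^4 + 0.5504*z^3 + 11.8896*z^2 + 2.408*z + 0.1225)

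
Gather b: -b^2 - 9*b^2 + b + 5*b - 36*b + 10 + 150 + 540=-10*b^2 - 30*b + 700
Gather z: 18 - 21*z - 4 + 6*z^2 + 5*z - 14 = 6*z^2 - 16*z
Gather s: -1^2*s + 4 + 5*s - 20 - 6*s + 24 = 8 - 2*s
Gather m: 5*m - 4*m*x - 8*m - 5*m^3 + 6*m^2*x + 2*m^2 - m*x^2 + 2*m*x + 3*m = -5*m^3 + m^2*(6*x + 2) + m*(-x^2 - 2*x)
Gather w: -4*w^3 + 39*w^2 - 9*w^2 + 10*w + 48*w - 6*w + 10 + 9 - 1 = -4*w^3 + 30*w^2 + 52*w + 18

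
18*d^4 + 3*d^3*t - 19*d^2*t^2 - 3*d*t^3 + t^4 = (-6*d + t)*(-d + t)*(d + t)*(3*d + t)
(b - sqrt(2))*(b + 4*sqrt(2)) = b^2 + 3*sqrt(2)*b - 8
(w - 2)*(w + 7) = w^2 + 5*w - 14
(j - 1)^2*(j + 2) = j^3 - 3*j + 2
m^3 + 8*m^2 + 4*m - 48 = (m - 2)*(m + 4)*(m + 6)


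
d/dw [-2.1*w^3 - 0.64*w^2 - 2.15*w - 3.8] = -6.3*w^2 - 1.28*w - 2.15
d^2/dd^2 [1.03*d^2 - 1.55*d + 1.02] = 2.06000000000000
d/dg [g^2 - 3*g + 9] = 2*g - 3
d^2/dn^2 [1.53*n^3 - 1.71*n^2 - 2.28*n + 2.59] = 9.18*n - 3.42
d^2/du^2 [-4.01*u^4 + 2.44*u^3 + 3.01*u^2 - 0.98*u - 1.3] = -48.12*u^2 + 14.64*u + 6.02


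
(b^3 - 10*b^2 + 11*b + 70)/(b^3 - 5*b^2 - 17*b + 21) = (b^2 - 3*b - 10)/(b^2 + 2*b - 3)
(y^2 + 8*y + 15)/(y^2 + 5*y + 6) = (y + 5)/(y + 2)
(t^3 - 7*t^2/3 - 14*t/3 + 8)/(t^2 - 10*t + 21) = (3*t^2 + 2*t - 8)/(3*(t - 7))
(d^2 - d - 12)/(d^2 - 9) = (d - 4)/(d - 3)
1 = 1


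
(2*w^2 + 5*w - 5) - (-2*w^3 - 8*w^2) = 2*w^3 + 10*w^2 + 5*w - 5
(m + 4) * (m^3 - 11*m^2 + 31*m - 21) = m^4 - 7*m^3 - 13*m^2 + 103*m - 84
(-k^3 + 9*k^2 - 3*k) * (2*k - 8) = -2*k^4 + 26*k^3 - 78*k^2 + 24*k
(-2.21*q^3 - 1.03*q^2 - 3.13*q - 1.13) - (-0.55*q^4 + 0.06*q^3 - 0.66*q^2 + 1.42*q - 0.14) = 0.55*q^4 - 2.27*q^3 - 0.37*q^2 - 4.55*q - 0.99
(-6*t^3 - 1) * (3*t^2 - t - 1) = -18*t^5 + 6*t^4 + 6*t^3 - 3*t^2 + t + 1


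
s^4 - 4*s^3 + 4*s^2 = s^2*(s - 2)^2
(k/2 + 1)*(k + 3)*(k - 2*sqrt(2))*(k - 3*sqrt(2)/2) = k^4/2 - 7*sqrt(2)*k^3/4 + 5*k^3/2 - 35*sqrt(2)*k^2/4 + 6*k^2 - 21*sqrt(2)*k/2 + 15*k + 18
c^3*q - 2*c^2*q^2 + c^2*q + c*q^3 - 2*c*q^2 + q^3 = (c - q)^2*(c*q + q)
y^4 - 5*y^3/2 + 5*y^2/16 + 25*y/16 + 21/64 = (y - 7/4)*(y - 3/2)*(y + 1/4)*(y + 1/2)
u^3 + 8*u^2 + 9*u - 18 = (u - 1)*(u + 3)*(u + 6)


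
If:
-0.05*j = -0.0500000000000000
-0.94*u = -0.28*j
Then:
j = 1.00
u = 0.30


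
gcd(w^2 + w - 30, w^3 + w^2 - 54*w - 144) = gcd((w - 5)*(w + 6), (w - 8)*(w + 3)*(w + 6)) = w + 6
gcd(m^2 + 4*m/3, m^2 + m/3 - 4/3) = m + 4/3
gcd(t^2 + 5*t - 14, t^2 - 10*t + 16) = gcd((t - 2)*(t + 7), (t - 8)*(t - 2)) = t - 2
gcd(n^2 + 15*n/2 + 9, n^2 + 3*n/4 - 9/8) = n + 3/2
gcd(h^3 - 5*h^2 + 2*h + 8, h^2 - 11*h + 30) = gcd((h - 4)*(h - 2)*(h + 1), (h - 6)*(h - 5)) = 1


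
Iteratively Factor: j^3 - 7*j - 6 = (j + 1)*(j^2 - j - 6) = (j + 1)*(j + 2)*(j - 3)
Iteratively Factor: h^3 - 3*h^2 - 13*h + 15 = (h - 1)*(h^2 - 2*h - 15) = (h - 1)*(h + 3)*(h - 5)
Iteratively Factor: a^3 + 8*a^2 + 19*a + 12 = (a + 1)*(a^2 + 7*a + 12) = (a + 1)*(a + 4)*(a + 3)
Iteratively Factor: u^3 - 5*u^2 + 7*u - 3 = (u - 1)*(u^2 - 4*u + 3) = (u - 3)*(u - 1)*(u - 1)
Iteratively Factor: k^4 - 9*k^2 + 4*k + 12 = (k + 3)*(k^3 - 3*k^2 + 4) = (k + 1)*(k + 3)*(k^2 - 4*k + 4) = (k - 2)*(k + 1)*(k + 3)*(k - 2)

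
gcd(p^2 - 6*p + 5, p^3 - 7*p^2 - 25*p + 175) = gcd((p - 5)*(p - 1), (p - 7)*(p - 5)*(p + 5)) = p - 5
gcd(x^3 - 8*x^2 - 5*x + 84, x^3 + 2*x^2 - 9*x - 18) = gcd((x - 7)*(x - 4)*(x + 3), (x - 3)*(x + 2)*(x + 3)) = x + 3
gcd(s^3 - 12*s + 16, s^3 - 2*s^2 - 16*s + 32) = s^2 + 2*s - 8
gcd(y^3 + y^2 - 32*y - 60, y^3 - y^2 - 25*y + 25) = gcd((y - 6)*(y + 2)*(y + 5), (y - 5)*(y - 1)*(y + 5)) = y + 5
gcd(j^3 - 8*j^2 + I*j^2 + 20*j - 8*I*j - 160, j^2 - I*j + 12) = j - 4*I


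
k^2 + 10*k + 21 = (k + 3)*(k + 7)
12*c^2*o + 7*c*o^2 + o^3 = o*(3*c + o)*(4*c + o)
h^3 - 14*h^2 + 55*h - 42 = (h - 7)*(h - 6)*(h - 1)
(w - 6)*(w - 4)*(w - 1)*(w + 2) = w^4 - 9*w^3 + 12*w^2 + 44*w - 48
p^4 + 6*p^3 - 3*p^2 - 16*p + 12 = (p - 1)^2*(p + 2)*(p + 6)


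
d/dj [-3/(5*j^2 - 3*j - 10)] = 3*(10*j - 3)/(-5*j^2 + 3*j + 10)^2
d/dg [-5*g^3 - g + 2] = -15*g^2 - 1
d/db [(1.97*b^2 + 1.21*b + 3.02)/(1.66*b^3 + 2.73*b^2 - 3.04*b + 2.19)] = (-3.2702*b^4 - 4.0172*b^3 - 24.3317*b^2 - 7.8606*b + 11.8307)/(2.7556*b^6 + 9.0636*b^5 - 2.6399*b^4 - 9.3276*b^3 + 21.199*b^2 - 13.3152*b + 4.7961)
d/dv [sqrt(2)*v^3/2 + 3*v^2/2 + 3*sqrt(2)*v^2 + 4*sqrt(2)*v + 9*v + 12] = 3*sqrt(2)*v^2/2 + 3*v + 6*sqrt(2)*v + 4*sqrt(2) + 9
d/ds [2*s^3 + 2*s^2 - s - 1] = 6*s^2 + 4*s - 1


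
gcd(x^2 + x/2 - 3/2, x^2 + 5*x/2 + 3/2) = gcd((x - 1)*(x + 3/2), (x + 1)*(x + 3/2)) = x + 3/2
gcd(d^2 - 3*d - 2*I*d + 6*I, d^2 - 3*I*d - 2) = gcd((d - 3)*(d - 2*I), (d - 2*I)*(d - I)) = d - 2*I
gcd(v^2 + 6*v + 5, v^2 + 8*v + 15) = v + 5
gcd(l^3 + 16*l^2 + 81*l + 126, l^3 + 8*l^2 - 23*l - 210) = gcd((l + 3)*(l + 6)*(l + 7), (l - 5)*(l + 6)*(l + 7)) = l^2 + 13*l + 42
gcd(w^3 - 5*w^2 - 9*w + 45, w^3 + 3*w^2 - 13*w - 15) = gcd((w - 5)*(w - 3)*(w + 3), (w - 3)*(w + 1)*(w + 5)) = w - 3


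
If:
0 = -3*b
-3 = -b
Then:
No Solution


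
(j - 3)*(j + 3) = j^2 - 9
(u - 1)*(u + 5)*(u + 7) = u^3 + 11*u^2 + 23*u - 35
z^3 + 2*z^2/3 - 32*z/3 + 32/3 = (z - 2)*(z - 4/3)*(z + 4)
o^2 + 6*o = o*(o + 6)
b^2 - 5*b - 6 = (b - 6)*(b + 1)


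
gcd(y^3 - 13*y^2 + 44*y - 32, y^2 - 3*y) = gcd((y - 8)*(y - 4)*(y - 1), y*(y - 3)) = 1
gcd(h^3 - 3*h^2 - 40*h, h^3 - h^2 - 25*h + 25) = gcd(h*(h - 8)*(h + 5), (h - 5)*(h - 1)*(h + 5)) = h + 5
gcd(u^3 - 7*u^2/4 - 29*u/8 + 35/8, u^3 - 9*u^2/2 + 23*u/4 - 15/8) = u - 5/2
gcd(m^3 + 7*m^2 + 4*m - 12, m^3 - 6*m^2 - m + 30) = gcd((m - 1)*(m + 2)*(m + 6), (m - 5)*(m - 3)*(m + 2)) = m + 2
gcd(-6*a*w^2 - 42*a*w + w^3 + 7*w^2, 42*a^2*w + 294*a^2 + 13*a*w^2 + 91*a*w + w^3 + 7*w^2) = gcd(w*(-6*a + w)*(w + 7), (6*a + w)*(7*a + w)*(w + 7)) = w + 7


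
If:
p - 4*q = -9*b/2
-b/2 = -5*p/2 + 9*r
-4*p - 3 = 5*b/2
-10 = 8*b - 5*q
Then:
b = -350/101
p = 143/101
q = -358/101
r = 355/606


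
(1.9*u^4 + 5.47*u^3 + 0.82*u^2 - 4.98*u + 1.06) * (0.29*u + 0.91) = 0.551*u^5 + 3.3153*u^4 + 5.2155*u^3 - 0.698*u^2 - 4.2244*u + 0.9646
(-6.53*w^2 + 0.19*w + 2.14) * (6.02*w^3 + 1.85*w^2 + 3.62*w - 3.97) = -39.3106*w^5 - 10.9367*w^4 - 10.4043*w^3 + 30.5709*w^2 + 6.9925*w - 8.4958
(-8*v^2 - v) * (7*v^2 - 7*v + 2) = -56*v^4 + 49*v^3 - 9*v^2 - 2*v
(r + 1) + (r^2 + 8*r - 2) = r^2 + 9*r - 1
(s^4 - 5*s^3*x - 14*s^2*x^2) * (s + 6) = s^5 - 5*s^4*x + 6*s^4 - 14*s^3*x^2 - 30*s^3*x - 84*s^2*x^2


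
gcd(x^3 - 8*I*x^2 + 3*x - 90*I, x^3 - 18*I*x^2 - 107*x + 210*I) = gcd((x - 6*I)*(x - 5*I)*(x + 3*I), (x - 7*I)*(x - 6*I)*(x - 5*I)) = x^2 - 11*I*x - 30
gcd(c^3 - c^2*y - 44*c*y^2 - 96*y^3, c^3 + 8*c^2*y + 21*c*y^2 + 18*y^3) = c + 3*y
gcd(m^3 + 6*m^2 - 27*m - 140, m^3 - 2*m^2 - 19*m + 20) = m^2 - m - 20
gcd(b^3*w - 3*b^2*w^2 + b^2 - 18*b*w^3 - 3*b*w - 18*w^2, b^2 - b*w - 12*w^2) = b + 3*w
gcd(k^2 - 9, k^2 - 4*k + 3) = k - 3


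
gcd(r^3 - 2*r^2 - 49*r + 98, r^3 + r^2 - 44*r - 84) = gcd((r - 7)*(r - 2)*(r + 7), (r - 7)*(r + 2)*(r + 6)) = r - 7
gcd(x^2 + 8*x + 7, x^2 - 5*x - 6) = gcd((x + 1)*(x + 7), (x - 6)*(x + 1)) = x + 1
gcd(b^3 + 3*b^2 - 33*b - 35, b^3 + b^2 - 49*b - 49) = b^2 + 8*b + 7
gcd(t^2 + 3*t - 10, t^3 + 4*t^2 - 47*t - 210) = t + 5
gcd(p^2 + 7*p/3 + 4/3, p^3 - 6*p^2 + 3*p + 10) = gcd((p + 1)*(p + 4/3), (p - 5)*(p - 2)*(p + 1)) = p + 1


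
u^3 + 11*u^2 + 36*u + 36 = (u + 2)*(u + 3)*(u + 6)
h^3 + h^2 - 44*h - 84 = (h - 7)*(h + 2)*(h + 6)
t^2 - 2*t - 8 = (t - 4)*(t + 2)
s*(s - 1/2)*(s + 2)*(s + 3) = s^4 + 9*s^3/2 + 7*s^2/2 - 3*s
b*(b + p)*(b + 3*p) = b^3 + 4*b^2*p + 3*b*p^2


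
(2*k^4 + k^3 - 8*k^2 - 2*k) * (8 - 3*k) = -6*k^5 + 13*k^4 + 32*k^3 - 58*k^2 - 16*k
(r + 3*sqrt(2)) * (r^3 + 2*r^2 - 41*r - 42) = r^4 + 2*r^3 + 3*sqrt(2)*r^3 - 41*r^2 + 6*sqrt(2)*r^2 - 123*sqrt(2)*r - 42*r - 126*sqrt(2)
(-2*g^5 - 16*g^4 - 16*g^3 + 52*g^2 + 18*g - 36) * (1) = -2*g^5 - 16*g^4 - 16*g^3 + 52*g^2 + 18*g - 36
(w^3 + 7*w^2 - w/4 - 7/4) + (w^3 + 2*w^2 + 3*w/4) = 2*w^3 + 9*w^2 + w/2 - 7/4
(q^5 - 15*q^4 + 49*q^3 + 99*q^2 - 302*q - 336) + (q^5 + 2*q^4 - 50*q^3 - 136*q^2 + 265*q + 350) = 2*q^5 - 13*q^4 - q^3 - 37*q^2 - 37*q + 14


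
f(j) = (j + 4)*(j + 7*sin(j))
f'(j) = j + (j + 4)*(7*cos(j) + 1) + 7*sin(j)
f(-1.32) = -21.71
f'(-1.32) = -0.77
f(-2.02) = -16.48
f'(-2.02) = -12.36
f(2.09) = 49.74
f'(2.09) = -6.90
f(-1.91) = -17.79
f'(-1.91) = -11.29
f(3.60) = 3.82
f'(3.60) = -39.61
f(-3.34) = -1.29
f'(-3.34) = -5.83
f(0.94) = 32.57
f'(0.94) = 31.93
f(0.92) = 31.93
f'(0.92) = 32.27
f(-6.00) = 8.09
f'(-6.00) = -19.49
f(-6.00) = 8.09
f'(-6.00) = -19.49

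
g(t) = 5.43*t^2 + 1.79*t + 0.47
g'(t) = 10.86*t + 1.79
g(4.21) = 104.25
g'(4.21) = 47.51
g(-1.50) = 10.00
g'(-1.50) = -14.50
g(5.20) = 156.61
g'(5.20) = 58.26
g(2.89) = 51.00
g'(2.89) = 33.18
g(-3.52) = 61.45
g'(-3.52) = -36.44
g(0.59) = 3.42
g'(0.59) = 8.20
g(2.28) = 32.78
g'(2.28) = 26.55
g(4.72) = 129.89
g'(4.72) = 53.05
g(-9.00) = 424.19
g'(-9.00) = -95.95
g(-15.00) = 1195.37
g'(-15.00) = -161.11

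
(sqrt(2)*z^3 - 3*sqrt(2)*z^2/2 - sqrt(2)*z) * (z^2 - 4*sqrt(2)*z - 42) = sqrt(2)*z^5 - 8*z^4 - 3*sqrt(2)*z^4/2 - 43*sqrt(2)*z^3 + 12*z^3 + 8*z^2 + 63*sqrt(2)*z^2 + 42*sqrt(2)*z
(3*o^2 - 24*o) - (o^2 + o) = 2*o^2 - 25*o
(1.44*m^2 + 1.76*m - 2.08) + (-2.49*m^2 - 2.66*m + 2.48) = -1.05*m^2 - 0.9*m + 0.4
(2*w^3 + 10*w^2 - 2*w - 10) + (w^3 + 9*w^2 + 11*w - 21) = 3*w^3 + 19*w^2 + 9*w - 31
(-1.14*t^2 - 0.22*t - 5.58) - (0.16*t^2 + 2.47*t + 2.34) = -1.3*t^2 - 2.69*t - 7.92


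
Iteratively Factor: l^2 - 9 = (l - 3)*(l + 3)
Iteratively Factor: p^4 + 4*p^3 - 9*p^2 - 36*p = (p + 4)*(p^3 - 9*p) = (p - 3)*(p + 4)*(p^2 + 3*p) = p*(p - 3)*(p + 4)*(p + 3)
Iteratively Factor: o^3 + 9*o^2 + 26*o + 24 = (o + 3)*(o^2 + 6*o + 8) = (o + 2)*(o + 3)*(o + 4)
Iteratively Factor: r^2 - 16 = (r - 4)*(r + 4)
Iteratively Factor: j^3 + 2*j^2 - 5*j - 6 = (j + 3)*(j^2 - j - 2) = (j - 2)*(j + 3)*(j + 1)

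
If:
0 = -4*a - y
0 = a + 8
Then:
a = -8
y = 32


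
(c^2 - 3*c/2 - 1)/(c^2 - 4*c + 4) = (c + 1/2)/(c - 2)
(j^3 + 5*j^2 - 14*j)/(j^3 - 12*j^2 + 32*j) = (j^2 + 5*j - 14)/(j^2 - 12*j + 32)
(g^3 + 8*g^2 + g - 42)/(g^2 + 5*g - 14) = g + 3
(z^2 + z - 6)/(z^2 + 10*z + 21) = (z - 2)/(z + 7)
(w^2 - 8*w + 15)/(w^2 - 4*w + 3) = (w - 5)/(w - 1)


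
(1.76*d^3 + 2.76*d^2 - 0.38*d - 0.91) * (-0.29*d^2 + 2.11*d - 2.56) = -0.5104*d^5 + 2.9132*d^4 + 1.4282*d^3 - 7.6035*d^2 - 0.9473*d + 2.3296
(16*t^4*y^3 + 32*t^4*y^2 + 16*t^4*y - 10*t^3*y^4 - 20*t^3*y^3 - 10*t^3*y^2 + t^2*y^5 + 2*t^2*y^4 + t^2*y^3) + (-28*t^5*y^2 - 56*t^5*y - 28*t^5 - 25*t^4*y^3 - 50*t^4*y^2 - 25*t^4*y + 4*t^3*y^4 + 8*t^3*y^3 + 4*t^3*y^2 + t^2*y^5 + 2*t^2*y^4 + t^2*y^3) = -28*t^5*y^2 - 56*t^5*y - 28*t^5 - 9*t^4*y^3 - 18*t^4*y^2 - 9*t^4*y - 6*t^3*y^4 - 12*t^3*y^3 - 6*t^3*y^2 + 2*t^2*y^5 + 4*t^2*y^4 + 2*t^2*y^3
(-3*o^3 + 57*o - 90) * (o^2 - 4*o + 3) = -3*o^5 + 12*o^4 + 48*o^3 - 318*o^2 + 531*o - 270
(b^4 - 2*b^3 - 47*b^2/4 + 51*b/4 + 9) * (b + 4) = b^5 + 2*b^4 - 79*b^3/4 - 137*b^2/4 + 60*b + 36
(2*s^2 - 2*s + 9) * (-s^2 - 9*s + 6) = -2*s^4 - 16*s^3 + 21*s^2 - 93*s + 54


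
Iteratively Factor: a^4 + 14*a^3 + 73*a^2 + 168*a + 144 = (a + 4)*(a^3 + 10*a^2 + 33*a + 36) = (a + 4)^2*(a^2 + 6*a + 9) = (a + 3)*(a + 4)^2*(a + 3)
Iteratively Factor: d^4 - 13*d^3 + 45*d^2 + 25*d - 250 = (d - 5)*(d^3 - 8*d^2 + 5*d + 50) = (d - 5)^2*(d^2 - 3*d - 10) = (d - 5)^3*(d + 2)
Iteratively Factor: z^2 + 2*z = (z + 2)*(z)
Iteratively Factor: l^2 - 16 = (l + 4)*(l - 4)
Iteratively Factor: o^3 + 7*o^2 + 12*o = (o)*(o^2 + 7*o + 12) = o*(o + 3)*(o + 4)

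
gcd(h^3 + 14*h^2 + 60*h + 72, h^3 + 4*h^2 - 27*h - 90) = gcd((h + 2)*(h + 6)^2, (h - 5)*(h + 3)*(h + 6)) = h + 6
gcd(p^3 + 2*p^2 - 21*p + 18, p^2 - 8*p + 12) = 1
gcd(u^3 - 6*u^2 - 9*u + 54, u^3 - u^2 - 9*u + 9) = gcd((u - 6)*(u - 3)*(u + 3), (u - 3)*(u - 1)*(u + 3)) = u^2 - 9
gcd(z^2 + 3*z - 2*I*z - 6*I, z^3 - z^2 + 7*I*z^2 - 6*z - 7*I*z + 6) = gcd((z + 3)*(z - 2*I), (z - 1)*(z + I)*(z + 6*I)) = 1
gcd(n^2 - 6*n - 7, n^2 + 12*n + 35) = 1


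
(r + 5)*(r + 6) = r^2 + 11*r + 30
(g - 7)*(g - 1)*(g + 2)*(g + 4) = g^4 - 2*g^3 - 33*g^2 - 22*g + 56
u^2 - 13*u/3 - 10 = (u - 6)*(u + 5/3)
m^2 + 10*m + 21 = (m + 3)*(m + 7)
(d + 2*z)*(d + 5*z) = d^2 + 7*d*z + 10*z^2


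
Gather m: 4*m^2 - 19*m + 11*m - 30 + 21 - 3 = 4*m^2 - 8*m - 12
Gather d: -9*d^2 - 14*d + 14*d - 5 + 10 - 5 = -9*d^2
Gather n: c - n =c - n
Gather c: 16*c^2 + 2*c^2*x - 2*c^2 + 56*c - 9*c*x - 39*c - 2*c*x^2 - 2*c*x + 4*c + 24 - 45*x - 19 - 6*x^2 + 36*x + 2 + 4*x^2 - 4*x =c^2*(2*x + 14) + c*(-2*x^2 - 11*x + 21) - 2*x^2 - 13*x + 7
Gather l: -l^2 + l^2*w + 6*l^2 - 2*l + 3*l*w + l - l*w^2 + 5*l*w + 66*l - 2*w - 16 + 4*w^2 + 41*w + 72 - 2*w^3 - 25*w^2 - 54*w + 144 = l^2*(w + 5) + l*(-w^2 + 8*w + 65) - 2*w^3 - 21*w^2 - 15*w + 200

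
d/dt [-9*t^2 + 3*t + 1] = 3 - 18*t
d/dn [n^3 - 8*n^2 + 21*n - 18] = 3*n^2 - 16*n + 21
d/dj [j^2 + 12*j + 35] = 2*j + 12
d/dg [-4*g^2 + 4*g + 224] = 4 - 8*g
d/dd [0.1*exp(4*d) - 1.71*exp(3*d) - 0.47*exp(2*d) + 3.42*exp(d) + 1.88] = (0.4*exp(3*d) - 5.13*exp(2*d) - 0.94*exp(d) + 3.42)*exp(d)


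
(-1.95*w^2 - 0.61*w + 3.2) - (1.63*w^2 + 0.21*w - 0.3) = -3.58*w^2 - 0.82*w + 3.5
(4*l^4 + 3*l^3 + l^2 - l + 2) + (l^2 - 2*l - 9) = 4*l^4 + 3*l^3 + 2*l^2 - 3*l - 7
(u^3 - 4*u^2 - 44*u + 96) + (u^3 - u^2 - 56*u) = 2*u^3 - 5*u^2 - 100*u + 96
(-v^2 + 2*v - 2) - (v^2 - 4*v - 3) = -2*v^2 + 6*v + 1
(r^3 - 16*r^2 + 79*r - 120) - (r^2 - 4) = r^3 - 17*r^2 + 79*r - 116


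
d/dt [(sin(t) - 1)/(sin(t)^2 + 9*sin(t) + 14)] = (2*sin(t) + cos(t)^2 + 22)*cos(t)/(sin(t)^2 + 9*sin(t) + 14)^2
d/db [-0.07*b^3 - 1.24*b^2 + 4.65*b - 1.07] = -0.21*b^2 - 2.48*b + 4.65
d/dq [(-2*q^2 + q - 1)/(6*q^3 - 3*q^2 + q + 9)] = (12*q^4 - 12*q^3 + 19*q^2 - 42*q + 10)/(36*q^6 - 36*q^5 + 21*q^4 + 102*q^3 - 53*q^2 + 18*q + 81)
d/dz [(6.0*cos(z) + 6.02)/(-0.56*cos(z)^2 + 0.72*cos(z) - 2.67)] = (-3.36*cos(z)^2 - 6.7424*cos(z) + 20.3544)*sin(z)/(0.3136*cos(z)^4 - 0.8064*cos(z)^3 + 3.5088*cos(z)^2 - 3.8448*cos(z) + 7.1289)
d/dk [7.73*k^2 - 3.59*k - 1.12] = 15.46*k - 3.59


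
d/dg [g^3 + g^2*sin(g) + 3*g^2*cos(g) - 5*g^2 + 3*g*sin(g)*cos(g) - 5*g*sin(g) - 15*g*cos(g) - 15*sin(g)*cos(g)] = -3*g^2*sin(g) + g^2*cos(g) + 3*g^2 + 17*g*sin(g) + g*cos(g) + 3*g*cos(2*g) - 10*g - 5*sin(g) + 3*sin(2*g)/2 - 15*cos(g) - 15*cos(2*g)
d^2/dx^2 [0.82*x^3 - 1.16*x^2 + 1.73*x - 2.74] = 4.92*x - 2.32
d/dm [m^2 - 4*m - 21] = 2*m - 4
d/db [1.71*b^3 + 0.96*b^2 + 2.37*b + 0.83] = 5.13*b^2 + 1.92*b + 2.37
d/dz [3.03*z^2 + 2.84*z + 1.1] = 6.06*z + 2.84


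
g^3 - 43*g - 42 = (g - 7)*(g + 1)*(g + 6)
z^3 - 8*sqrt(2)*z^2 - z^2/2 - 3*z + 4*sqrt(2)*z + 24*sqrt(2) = (z - 2)*(z + 3/2)*(z - 8*sqrt(2))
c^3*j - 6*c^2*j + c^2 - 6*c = c*(c - 6)*(c*j + 1)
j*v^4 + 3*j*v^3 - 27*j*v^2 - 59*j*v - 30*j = (v - 5)*(v + 1)*(v + 6)*(j*v + j)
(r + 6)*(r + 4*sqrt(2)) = r^2 + 4*sqrt(2)*r + 6*r + 24*sqrt(2)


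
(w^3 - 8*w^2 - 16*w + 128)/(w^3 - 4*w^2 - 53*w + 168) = (w^2 - 16)/(w^2 + 4*w - 21)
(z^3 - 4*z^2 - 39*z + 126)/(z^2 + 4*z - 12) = (z^2 - 10*z + 21)/(z - 2)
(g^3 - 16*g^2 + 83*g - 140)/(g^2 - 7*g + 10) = (g^2 - 11*g + 28)/(g - 2)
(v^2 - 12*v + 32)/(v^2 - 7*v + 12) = (v - 8)/(v - 3)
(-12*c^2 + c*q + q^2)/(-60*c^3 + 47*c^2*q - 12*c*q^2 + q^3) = (4*c + q)/(20*c^2 - 9*c*q + q^2)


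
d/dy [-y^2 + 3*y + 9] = 3 - 2*y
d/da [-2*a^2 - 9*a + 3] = -4*a - 9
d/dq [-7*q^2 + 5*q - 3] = 5 - 14*q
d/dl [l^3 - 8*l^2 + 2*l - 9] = 3*l^2 - 16*l + 2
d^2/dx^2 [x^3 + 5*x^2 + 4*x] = 6*x + 10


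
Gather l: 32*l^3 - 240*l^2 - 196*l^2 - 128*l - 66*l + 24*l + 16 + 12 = 32*l^3 - 436*l^2 - 170*l + 28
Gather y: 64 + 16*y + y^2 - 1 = y^2 + 16*y + 63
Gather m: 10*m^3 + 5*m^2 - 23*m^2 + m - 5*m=10*m^3 - 18*m^2 - 4*m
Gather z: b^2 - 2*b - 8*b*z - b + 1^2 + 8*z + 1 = b^2 - 3*b + z*(8 - 8*b) + 2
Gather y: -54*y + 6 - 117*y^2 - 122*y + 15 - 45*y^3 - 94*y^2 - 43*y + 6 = -45*y^3 - 211*y^2 - 219*y + 27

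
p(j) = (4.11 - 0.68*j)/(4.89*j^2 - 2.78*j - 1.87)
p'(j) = (2.78 - 9.78*j)*(4.11 - 0.68*j)/(4.89*j^2 - 2.78*j - 1.87)^2 - 0.68/(4.89*j^2 - 2.78*j - 1.87)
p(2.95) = 0.06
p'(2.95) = -0.07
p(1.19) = 1.89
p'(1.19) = -9.97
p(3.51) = 0.04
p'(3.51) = -0.04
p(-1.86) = 0.27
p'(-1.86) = 0.24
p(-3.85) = 0.08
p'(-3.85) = 0.03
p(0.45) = -1.79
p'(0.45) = -1.04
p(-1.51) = 0.38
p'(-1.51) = 0.45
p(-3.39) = 0.10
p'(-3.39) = 0.05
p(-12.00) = 0.02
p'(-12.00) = 0.00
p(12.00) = -0.01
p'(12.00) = 0.00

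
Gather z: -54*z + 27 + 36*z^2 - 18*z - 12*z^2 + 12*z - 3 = 24*z^2 - 60*z + 24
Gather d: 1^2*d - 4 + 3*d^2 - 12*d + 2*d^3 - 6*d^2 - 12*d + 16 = 2*d^3 - 3*d^2 - 23*d + 12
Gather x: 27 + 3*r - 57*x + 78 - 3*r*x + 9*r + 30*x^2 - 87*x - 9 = 12*r + 30*x^2 + x*(-3*r - 144) + 96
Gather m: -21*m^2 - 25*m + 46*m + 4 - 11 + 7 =-21*m^2 + 21*m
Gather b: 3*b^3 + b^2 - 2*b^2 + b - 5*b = 3*b^3 - b^2 - 4*b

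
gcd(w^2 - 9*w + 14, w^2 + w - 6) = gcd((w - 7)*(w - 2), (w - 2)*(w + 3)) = w - 2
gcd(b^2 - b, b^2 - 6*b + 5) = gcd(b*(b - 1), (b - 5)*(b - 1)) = b - 1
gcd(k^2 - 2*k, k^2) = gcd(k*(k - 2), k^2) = k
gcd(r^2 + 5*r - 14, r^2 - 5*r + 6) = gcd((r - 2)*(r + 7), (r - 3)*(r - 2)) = r - 2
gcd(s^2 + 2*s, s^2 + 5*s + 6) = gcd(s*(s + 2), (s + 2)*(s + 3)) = s + 2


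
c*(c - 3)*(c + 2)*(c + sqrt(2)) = c^4 - c^3 + sqrt(2)*c^3 - 6*c^2 - sqrt(2)*c^2 - 6*sqrt(2)*c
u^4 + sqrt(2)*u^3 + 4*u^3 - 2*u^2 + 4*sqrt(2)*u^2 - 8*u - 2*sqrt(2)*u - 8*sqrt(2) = (u + 4)*(u - sqrt(2))*(u + sqrt(2))^2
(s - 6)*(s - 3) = s^2 - 9*s + 18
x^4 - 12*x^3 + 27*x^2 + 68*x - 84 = (x - 7)*(x - 6)*(x - 1)*(x + 2)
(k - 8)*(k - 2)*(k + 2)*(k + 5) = k^4 - 3*k^3 - 44*k^2 + 12*k + 160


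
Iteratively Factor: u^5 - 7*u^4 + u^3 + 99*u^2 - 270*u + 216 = (u - 3)*(u^4 - 4*u^3 - 11*u^2 + 66*u - 72) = (u - 3)*(u - 2)*(u^3 - 2*u^2 - 15*u + 36) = (u - 3)^2*(u - 2)*(u^2 + u - 12) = (u - 3)^2*(u - 2)*(u + 4)*(u - 3)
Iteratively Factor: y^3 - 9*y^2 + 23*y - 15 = (y - 1)*(y^2 - 8*y + 15) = (y - 3)*(y - 1)*(y - 5)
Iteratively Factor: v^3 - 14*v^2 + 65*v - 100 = (v - 5)*(v^2 - 9*v + 20) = (v - 5)^2*(v - 4)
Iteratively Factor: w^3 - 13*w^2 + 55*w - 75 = (w - 5)*(w^2 - 8*w + 15) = (w - 5)*(w - 3)*(w - 5)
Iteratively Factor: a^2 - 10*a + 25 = (a - 5)*(a - 5)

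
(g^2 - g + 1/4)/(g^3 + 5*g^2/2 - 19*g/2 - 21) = (4*g^2 - 4*g + 1)/(2*(2*g^3 + 5*g^2 - 19*g - 42))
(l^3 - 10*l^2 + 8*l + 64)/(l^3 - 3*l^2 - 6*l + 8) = (l - 8)/(l - 1)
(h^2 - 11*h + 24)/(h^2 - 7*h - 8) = (h - 3)/(h + 1)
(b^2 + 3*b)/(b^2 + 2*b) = (b + 3)/(b + 2)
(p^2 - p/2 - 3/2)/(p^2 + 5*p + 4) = (p - 3/2)/(p + 4)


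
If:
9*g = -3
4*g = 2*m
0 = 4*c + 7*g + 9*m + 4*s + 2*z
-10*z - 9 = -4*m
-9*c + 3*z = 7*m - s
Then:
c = 23/60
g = -1/3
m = -2/3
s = 137/60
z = -7/6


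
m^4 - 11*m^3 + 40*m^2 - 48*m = m*(m - 4)^2*(m - 3)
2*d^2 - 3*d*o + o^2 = (-2*d + o)*(-d + o)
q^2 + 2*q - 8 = (q - 2)*(q + 4)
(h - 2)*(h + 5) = h^2 + 3*h - 10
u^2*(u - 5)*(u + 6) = u^4 + u^3 - 30*u^2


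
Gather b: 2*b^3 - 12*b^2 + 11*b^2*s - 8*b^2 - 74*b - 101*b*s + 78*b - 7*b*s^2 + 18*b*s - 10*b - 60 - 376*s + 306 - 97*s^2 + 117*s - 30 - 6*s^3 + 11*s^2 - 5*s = 2*b^3 + b^2*(11*s - 20) + b*(-7*s^2 - 83*s - 6) - 6*s^3 - 86*s^2 - 264*s + 216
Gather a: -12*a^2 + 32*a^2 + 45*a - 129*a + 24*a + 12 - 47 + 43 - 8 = 20*a^2 - 60*a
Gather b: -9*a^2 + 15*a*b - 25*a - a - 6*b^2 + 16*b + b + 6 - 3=-9*a^2 - 26*a - 6*b^2 + b*(15*a + 17) + 3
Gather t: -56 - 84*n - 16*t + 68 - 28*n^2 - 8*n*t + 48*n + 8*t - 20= -28*n^2 - 36*n + t*(-8*n - 8) - 8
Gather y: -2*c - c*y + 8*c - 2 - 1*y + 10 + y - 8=-c*y + 6*c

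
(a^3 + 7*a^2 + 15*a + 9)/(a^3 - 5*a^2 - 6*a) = (a^2 + 6*a + 9)/(a*(a - 6))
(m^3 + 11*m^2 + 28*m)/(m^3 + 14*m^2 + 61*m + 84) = m/(m + 3)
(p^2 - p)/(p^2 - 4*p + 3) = p/(p - 3)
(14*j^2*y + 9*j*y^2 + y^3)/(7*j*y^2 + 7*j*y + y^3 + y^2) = (2*j + y)/(y + 1)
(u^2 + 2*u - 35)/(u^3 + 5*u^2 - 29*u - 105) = 1/(u + 3)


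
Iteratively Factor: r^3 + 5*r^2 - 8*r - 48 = (r - 3)*(r^2 + 8*r + 16) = (r - 3)*(r + 4)*(r + 4)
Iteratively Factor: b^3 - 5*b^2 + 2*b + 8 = (b + 1)*(b^2 - 6*b + 8) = (b - 4)*(b + 1)*(b - 2)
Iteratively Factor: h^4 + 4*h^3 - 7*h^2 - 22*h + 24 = (h + 4)*(h^3 - 7*h + 6) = (h + 3)*(h + 4)*(h^2 - 3*h + 2) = (h - 1)*(h + 3)*(h + 4)*(h - 2)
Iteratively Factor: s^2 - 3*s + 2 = (s - 1)*(s - 2)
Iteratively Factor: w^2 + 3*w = (w + 3)*(w)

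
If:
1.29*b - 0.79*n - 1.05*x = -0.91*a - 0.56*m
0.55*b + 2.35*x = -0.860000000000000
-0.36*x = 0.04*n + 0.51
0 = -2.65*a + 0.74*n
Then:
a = -2.51320754716981*x - 3.56037735849057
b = -4.27272727272727*x - 1.56363636363636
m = 3.10506616025484*x - 8.59904588336192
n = -9.0*x - 12.75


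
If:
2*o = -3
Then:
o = -3/2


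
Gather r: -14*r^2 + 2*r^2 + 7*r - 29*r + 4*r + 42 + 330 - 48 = -12*r^2 - 18*r + 324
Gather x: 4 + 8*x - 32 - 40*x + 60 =32 - 32*x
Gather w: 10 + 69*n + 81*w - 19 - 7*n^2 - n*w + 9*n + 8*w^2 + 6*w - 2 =-7*n^2 + 78*n + 8*w^2 + w*(87 - n) - 11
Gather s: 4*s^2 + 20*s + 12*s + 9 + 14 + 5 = 4*s^2 + 32*s + 28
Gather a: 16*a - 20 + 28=16*a + 8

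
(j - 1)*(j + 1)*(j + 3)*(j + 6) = j^4 + 9*j^3 + 17*j^2 - 9*j - 18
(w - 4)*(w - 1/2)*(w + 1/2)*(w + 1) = w^4 - 3*w^3 - 17*w^2/4 + 3*w/4 + 1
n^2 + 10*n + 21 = (n + 3)*(n + 7)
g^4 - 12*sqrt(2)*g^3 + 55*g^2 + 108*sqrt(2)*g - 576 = (g - 3)*(g + 3)*(g - 8*sqrt(2))*(g - 4*sqrt(2))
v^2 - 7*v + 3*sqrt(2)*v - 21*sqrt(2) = (v - 7)*(v + 3*sqrt(2))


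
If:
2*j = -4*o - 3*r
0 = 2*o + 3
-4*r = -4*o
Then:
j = 21/4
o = -3/2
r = -3/2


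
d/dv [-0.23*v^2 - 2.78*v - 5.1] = -0.46*v - 2.78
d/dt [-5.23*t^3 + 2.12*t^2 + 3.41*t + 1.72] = -15.69*t^2 + 4.24*t + 3.41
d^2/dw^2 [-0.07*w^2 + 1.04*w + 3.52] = -0.140000000000000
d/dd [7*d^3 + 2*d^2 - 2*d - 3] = 21*d^2 + 4*d - 2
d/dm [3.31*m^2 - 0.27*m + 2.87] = 6.62*m - 0.27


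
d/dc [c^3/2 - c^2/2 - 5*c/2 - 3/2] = 3*c^2/2 - c - 5/2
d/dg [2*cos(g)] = -2*sin(g)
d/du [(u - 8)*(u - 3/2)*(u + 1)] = 3*u^2 - 17*u + 5/2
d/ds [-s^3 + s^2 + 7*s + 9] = -3*s^2 + 2*s + 7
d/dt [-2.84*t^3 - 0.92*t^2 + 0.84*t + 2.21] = -8.52*t^2 - 1.84*t + 0.84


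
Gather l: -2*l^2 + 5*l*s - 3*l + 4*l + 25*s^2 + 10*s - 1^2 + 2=-2*l^2 + l*(5*s + 1) + 25*s^2 + 10*s + 1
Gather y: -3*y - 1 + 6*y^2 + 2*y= 6*y^2 - y - 1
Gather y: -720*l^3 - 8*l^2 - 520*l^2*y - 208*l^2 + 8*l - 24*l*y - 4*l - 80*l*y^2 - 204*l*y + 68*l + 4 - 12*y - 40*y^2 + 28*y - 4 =-720*l^3 - 216*l^2 + 72*l + y^2*(-80*l - 40) + y*(-520*l^2 - 228*l + 16)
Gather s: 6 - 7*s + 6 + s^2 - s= s^2 - 8*s + 12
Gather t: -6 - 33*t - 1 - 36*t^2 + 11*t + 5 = -36*t^2 - 22*t - 2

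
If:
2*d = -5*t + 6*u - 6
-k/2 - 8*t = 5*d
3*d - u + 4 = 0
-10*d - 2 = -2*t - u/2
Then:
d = 24/7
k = -1872/7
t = 102/7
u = 100/7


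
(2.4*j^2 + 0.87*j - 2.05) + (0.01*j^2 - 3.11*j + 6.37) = 2.41*j^2 - 2.24*j + 4.32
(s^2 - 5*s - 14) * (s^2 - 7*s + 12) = s^4 - 12*s^3 + 33*s^2 + 38*s - 168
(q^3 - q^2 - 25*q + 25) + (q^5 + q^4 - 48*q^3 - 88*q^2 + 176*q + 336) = q^5 + q^4 - 47*q^3 - 89*q^2 + 151*q + 361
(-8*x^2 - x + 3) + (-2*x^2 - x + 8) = -10*x^2 - 2*x + 11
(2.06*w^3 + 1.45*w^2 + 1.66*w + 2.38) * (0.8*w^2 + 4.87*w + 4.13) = 1.648*w^5 + 11.1922*w^4 + 16.8973*w^3 + 15.9767*w^2 + 18.4464*w + 9.8294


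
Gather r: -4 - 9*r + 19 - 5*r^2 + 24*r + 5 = -5*r^2 + 15*r + 20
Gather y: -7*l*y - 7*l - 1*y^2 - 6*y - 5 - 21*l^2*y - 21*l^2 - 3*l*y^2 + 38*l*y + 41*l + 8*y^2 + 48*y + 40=-21*l^2 + 34*l + y^2*(7 - 3*l) + y*(-21*l^2 + 31*l + 42) + 35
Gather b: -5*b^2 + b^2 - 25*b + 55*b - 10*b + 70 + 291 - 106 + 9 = -4*b^2 + 20*b + 264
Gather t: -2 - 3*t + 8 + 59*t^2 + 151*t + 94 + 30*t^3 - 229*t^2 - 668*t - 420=30*t^3 - 170*t^2 - 520*t - 320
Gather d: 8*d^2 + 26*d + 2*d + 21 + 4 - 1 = 8*d^2 + 28*d + 24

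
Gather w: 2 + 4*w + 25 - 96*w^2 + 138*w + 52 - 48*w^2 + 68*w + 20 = -144*w^2 + 210*w + 99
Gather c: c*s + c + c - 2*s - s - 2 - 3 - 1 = c*(s + 2) - 3*s - 6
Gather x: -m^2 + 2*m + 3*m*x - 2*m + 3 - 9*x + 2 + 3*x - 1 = -m^2 + x*(3*m - 6) + 4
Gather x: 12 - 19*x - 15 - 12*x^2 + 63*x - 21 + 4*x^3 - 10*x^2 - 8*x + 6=4*x^3 - 22*x^2 + 36*x - 18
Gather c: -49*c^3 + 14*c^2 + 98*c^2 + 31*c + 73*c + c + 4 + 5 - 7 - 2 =-49*c^3 + 112*c^2 + 105*c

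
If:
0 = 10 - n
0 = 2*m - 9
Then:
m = 9/2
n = 10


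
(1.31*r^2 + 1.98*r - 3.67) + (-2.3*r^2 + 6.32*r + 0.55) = -0.99*r^2 + 8.3*r - 3.12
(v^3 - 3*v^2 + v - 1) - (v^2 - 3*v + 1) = v^3 - 4*v^2 + 4*v - 2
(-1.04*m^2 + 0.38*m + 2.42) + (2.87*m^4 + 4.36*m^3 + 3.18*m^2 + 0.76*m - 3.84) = 2.87*m^4 + 4.36*m^3 + 2.14*m^2 + 1.14*m - 1.42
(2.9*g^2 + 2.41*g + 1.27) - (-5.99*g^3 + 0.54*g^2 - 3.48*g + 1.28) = 5.99*g^3 + 2.36*g^2 + 5.89*g - 0.01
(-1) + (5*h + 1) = 5*h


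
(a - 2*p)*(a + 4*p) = a^2 + 2*a*p - 8*p^2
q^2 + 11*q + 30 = (q + 5)*(q + 6)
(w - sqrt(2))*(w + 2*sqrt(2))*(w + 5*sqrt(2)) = w^3 + 6*sqrt(2)*w^2 + 6*w - 20*sqrt(2)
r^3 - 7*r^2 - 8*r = r*(r - 8)*(r + 1)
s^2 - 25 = (s - 5)*(s + 5)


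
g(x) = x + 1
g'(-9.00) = 1.00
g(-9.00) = -8.00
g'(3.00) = 1.00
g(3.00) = 4.00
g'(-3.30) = 1.00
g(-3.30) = -2.30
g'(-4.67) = 1.00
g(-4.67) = -3.67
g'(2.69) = 1.00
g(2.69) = 3.69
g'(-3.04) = 1.00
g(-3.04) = -2.04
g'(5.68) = 1.00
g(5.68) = 6.68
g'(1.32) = 1.00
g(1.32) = 2.32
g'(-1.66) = 1.00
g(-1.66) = -0.66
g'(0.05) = 1.00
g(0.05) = 1.05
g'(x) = 1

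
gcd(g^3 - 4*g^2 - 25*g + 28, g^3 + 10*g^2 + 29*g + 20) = g + 4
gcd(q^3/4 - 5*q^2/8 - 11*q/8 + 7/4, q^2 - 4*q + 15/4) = 1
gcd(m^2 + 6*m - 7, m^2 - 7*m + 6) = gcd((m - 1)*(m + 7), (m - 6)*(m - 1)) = m - 1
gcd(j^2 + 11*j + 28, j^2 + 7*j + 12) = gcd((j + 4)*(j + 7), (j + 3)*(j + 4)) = j + 4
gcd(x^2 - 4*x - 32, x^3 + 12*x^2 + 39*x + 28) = x + 4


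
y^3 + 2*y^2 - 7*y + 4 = (y - 1)^2*(y + 4)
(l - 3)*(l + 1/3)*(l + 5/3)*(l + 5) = l^4 + 4*l^3 - 94*l^2/9 - 260*l/9 - 25/3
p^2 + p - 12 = (p - 3)*(p + 4)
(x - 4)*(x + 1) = x^2 - 3*x - 4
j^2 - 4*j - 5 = (j - 5)*(j + 1)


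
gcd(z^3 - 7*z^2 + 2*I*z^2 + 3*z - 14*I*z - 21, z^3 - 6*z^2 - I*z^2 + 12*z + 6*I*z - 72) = z + 3*I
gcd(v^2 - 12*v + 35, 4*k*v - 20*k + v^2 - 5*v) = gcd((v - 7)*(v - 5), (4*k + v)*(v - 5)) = v - 5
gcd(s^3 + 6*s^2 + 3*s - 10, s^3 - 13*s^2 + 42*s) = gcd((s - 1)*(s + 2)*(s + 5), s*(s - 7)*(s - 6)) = 1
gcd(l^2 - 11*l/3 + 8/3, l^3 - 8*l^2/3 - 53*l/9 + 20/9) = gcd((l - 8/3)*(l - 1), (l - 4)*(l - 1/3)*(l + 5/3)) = 1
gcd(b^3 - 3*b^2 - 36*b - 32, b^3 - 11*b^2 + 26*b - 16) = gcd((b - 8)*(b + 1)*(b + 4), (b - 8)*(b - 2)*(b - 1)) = b - 8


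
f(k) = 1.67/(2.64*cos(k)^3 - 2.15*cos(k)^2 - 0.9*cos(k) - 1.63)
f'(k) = 1.67*(7.92*sin(k)*cos(k)^2 - 4.3*sin(k)*cos(k) - 0.9*sin(k))/(2.64*cos(k)^3 - 2.15*cos(k)^2 - 0.9*cos(k) - 1.63)^2 = (13.2264*cos(k)^2 - 7.181*cos(k) - 1.503)*sin(k)/(-2.64*cos(k)^3 + 2.15*cos(k)^2 + 0.9*cos(k) + 1.63)^2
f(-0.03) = -0.82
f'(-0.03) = -0.03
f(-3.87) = -0.51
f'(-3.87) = 0.71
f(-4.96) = -0.86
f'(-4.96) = -0.64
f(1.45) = -0.95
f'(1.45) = -0.69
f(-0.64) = -0.70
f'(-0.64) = -0.13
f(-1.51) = -0.99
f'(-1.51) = 0.66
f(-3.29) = -0.31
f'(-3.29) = 0.09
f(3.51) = -0.35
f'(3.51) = -0.26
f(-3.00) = -0.31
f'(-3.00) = -0.09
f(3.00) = -0.31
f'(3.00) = 0.09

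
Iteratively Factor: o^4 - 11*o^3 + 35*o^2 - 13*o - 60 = (o - 4)*(o^3 - 7*o^2 + 7*o + 15) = (o - 4)*(o - 3)*(o^2 - 4*o - 5) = (o - 5)*(o - 4)*(o - 3)*(o + 1)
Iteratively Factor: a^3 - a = (a - 1)*(a^2 + a) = (a - 1)*(a + 1)*(a)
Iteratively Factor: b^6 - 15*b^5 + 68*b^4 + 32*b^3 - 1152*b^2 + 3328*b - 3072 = (b + 4)*(b^5 - 19*b^4 + 144*b^3 - 544*b^2 + 1024*b - 768) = (b - 4)*(b + 4)*(b^4 - 15*b^3 + 84*b^2 - 208*b + 192) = (b - 4)^2*(b + 4)*(b^3 - 11*b^2 + 40*b - 48) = (b - 4)^2*(b - 3)*(b + 4)*(b^2 - 8*b + 16) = (b - 4)^3*(b - 3)*(b + 4)*(b - 4)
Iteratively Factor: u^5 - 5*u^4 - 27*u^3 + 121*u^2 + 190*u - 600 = (u + 3)*(u^4 - 8*u^3 - 3*u^2 + 130*u - 200) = (u - 5)*(u + 3)*(u^3 - 3*u^2 - 18*u + 40) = (u - 5)^2*(u + 3)*(u^2 + 2*u - 8) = (u - 5)^2*(u - 2)*(u + 3)*(u + 4)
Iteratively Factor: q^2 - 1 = (q + 1)*(q - 1)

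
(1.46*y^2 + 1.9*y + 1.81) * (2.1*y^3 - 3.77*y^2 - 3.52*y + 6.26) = 3.066*y^5 - 1.5142*y^4 - 8.5012*y^3 - 4.3721*y^2 + 5.5228*y + 11.3306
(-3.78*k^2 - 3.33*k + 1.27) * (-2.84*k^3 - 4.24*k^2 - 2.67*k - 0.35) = 10.7352*k^5 + 25.4844*k^4 + 20.605*k^3 + 4.8293*k^2 - 2.2254*k - 0.4445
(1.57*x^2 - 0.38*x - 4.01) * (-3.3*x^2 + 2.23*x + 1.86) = -5.181*x^4 + 4.7551*x^3 + 15.3058*x^2 - 9.6491*x - 7.4586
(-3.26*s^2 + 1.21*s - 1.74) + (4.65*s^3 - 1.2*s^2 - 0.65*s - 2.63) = 4.65*s^3 - 4.46*s^2 + 0.56*s - 4.37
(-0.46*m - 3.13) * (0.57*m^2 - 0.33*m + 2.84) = -0.2622*m^3 - 1.6323*m^2 - 0.2735*m - 8.8892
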